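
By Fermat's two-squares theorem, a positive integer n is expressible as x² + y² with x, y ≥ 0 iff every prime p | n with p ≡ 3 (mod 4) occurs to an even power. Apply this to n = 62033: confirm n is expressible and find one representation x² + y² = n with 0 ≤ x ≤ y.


Step 1: Factor n = 62033 = 17 · 41 · 89.
Step 2: Check the mod-4 condition on each prime factor: 17 ≡ 1 (mod 4), exponent 1; 41 ≡ 1 (mod 4), exponent 1; 89 ≡ 1 (mod 4), exponent 1.
All primes ≡ 3 (mod 4) appear to even exponent (or don't appear), so by the two-squares theorem n IS expressible as a sum of two squares.
Step 3: Build a representation. Here n = 17 · 41 · 89 is a product of primes ≡ 1 (mod 4). Each prime p ≡ 1 (mod 4) is itself a sum of two squares; find a² by testing p − a² for a perfect square:
  17: 17 − 1² = 16 = 4² ⇒ 17 = 1² + 4².
  41: 41 − 1² = 40, 41 − 2² = 37, 41 − 3² = 32, 41 − 4² = 25 = 5² ⇒ 41 = 4² + 5².
  89: 89 − 1² = 88, 89 − 2² = 85, 89 − 3² = 80, 89 − 4² = 73, 89 − 5² = 64 = 8² ⇒ 89 = 5² + 8².
  Combine using the Brahmagupta–Fibonacci identity (a² + b²)(c² + d²) = (ac − bd)² + (ad + bc)² = (ac + bd)² + (ad − bc)²:
  17 · 41 = 697: from (1² + 4²)(4² + 5²), take (1·4 − 4·5, 1·5 + 4·4) = (4 − 20, 5 + 16) = (-16, 21); dropping signs (only squares matter) gives (16, 21); check 16² + 21² = 256 + 441 = 697 ✓.
  697 · 89 = 62033: from (16² + 21²)(5² + 8²), take (16·5 − 21·8, 16·8 + 21·5) = (80 − 168, 128 + 105) = (-88, 233); dropping signs (only squares matter) gives (88, 233); check 88² + 233² = 7744 + 54289 = 62033 ✓.
Step 4: Order so x ≤ y and verify: 88² + 233² = 7744 + 54289 = 62033 = n. ✓

n = 62033 = 88² + 233² (one valid representation with x ≤ y).


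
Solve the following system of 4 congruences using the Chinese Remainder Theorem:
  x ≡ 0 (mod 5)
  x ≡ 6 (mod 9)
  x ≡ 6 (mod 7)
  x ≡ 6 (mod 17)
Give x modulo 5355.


Product of moduli M = 5 · 9 · 7 · 17 = 5355.
Merge one congruence at a time:
  Start: x ≡ 0 (mod 5).
  Combine with x ≡ 6 (mod 9); new modulus lcm = 45.
    Write x = 0 + 5·t and substitute into x ≡ 6 (mod 9): 5·t ≡ 6 − 0 = 6 (mod 9).
    The inverse of 5 mod 9 is 2 (since 5·2 = 10 = 1·9 + 1), so t ≡ 2·6 = 12 ≡ 3 (mod 9).
    Then x = 0 + 5·3 = 15, valid modulo lcm(5, 9) = 45: x ≡ 15 (mod 45).
  Combine with x ≡ 6 (mod 7); new modulus lcm = 315.
    Write x = 15 + 45·t and substitute into x ≡ 6 (mod 7): 45·t ≡ 6 − 15 = -9 (mod 7).
    Reduce coefficients mod 7: 3·t ≡ 5 (mod 7).
    The inverse of 3 mod 7 is 5 (since 3·5 = 15 = 2·7 + 1), so t ≡ 5·5 = 25 ≡ 4 (mod 7).
    Then x = 15 + 45·4 = 195, valid modulo lcm(45, 7) = 315: x ≡ 195 (mod 315).
  Combine with x ≡ 6 (mod 17); new modulus lcm = 5355.
    Write x = 195 + 315·t and substitute into x ≡ 6 (mod 17): 315·t ≡ 6 − 195 = -189 (mod 17).
    Reduce coefficients mod 17: 9·t ≡ 15 (mod 17).
    The inverse of 9 mod 17 is 2 (since 9·2 = 18 = 1·17 + 1), so t ≡ 2·15 = 30 ≡ 13 (mod 17).
    Then x = 195 + 315·13 = 4290, valid modulo lcm(315, 17) = 5355: x ≡ 4290 (mod 5355).
Verify against each original: 4290 mod 5 = 0, 4290 mod 9 = 6, 4290 mod 7 = 6, 4290 mod 17 = 6.

x ≡ 4290 (mod 5355).


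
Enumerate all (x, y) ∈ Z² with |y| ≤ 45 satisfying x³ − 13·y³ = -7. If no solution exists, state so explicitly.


The equation is x³ - 13y³ = -7. For fixed y, x³ = 13·y³ − 7, so a solution requires the RHS to be a perfect cube.
Strategy: iterate y from -45 to 45, compute RHS = 13·y³ − 7, and check whether it is a (positive or negative) perfect cube.
Check small values of y:
  y = 0: RHS = -7 is not a perfect cube.
  y = 1: RHS = 6 is not a perfect cube.
  y = -1: RHS = -20 is not a perfect cube.
  y = 2: RHS = 97 is not a perfect cube.
  y = -2: RHS = -111 is not a perfect cube.
  y = 3: RHS = 344 is not a perfect cube.
  y = -3: RHS = -358 is not a perfect cube.
Continuing the search up to |y| = 45 finds no solutions either.
No (x, y) in the scanned range satisfies the equation.

No integer solutions with |y| ≤ 45.


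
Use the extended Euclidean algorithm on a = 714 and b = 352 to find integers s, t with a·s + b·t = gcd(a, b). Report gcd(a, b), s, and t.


Euclidean algorithm on (714, 352) — divide until remainder is 0:
  714 = 2 · 352 + 10
  352 = 35 · 10 + 2
  10 = 5 · 2 + 0
gcd(714, 352) = 2.
Track Bezout coefficients alongside the remainders: start with r₀ = 714 = a·1 + b·0 (s = 1, t = 0) and r₁ = 352 = a·0 + b·1 (s = 0, t = 1); each new remainder r_{k+1} = r_{k-1} − q_k·r_k inherits s_{k+1} = s_{k-1} − q_k·s_k, t_{k+1} = t_{k-1} − q_k·t_k, so r_k = a·s_k + b·t_k at every step:
  q = 2: r = 10, s = 1 − 2·0 = 1, t = 0 − 2·1 = -2  (check: 714·1 + 352·(-2) = 10)
  q = 35: r = 2, s = 0 − 35·1 = -35, t = 1 − 35·(-2) = 71  (check: 714·(-35) + 352·71 = 2)
The row with r = 2 (the gcd) gives the Bezout coefficients s = -35, t = 71.
Result: 714 · (-35) + 352 · (71) = 2.

gcd(714, 352) = 2; s = -35, t = 71 (check: 714·(-35) + 352·71 = 2).


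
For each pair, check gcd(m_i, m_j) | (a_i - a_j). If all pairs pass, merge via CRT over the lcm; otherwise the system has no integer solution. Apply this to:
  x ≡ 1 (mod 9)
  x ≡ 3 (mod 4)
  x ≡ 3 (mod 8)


Moduli 9, 4, 8 are not pairwise coprime, so CRT works modulo lcm(m_i) when all pairwise compatibility conditions hold.
Pairwise compatibility: gcd(m_i, m_j) must divide a_i - a_j for every pair.
Merge one congruence at a time:
  Start: x ≡ 1 (mod 9).
  Combine with x ≡ 3 (mod 4): gcd(9, 4) = 1; 3 - 1 = 2, which IS divisible by 1, so compatible.
    Write x = 1 + 9·t and substitute into x ≡ 3 (mod 4): 9·t ≡ 3 − 1 = 2 (mod 4).
    Reduce coefficients mod 4: 1·t ≡ 2 (mod 4).
    So t ≡ 2 (mod 4).
    Then x = 1 + 9·2 = 19, valid modulo lcm(9, 4) = 36: x ≡ 19 (mod 36).
  Combine with x ≡ 3 (mod 8): gcd(36, 8) = 4; 3 - 19 = -16, which IS divisible by 4, so compatible.
    Write x = 19 + 36·t and substitute into x ≡ 3 (mod 8): 36·t ≡ 3 − 19 = -16 (mod 8).
    Divide the congruence (and modulus) by g = 4: 9·t ≡ -4 (mod 2).
    Reduce coefficients mod 2: 1·t ≡ 0 (mod 2).
    So t ≡ 0 (mod 2).
    Then x = 19 + 36·0 = 19, valid modulo lcm(36, 8) = 72: x ≡ 19 (mod 72).
Verify: 19 mod 9 = 1, 19 mod 4 = 3, 19 mod 8 = 3.

x ≡ 19 (mod 72).


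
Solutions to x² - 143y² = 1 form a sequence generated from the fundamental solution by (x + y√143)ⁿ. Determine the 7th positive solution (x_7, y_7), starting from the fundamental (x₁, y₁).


Step 1: Find the fundamental solution (x₁, y₁) of x² - 143y² = 1.
  Expand √143 as a continued fraction. a₀ = ⌊√143⌋ = 11; iterate m_{k+1} = d_k·a_k − m_k, d_{k+1} = (143 − m_{k+1}²)/d_k, a_{k+1} = ⌊(a₀ + m_{k+1})/d_{k+1}⌋ (starting m₀ = 0, d₀ = 1), with convergents p_k = a_k·p_{k-1} + p_{k-2}, q_k = a_k·q_{k-1} + q_{k-2} (p₋₁ = 1, q₋₁ = 0):
  k = 0: a₀ = 11; p₀/q₀ = 11/1; p₀² − 143·q₀² = 121 − 143 = -22.
  k = 1: m = 11, d = 22, a = ⌊(11 + 11)/22⌋ = 1; p/q = (1·11 + 1)/(1·1 + 0) = 12/1; p² − 143·q² = 144 − 143 = 1.
  The first convergent with p² − 143·q² = 1 gives the fundamental solution (x₁, y₁) = (12, 1).
Step 2: Apply the recurrence (x_{n+1}, y_{n+1}) = (x₁x_n + 143y₁y_n, x₁y_n + y₁x_n) repeatedly.
  From (x_1, y_1) = (12, 1): x_2 = 12·12 + 143·1·1 = 287; y_2 = 12·1 + 1·12 = 24.
  From (x_2, y_2) = (287, 24): x_3 = 12·287 + 143·1·24 = 6876; y_3 = 12·24 + 1·287 = 575.
  From (x_3, y_3) = (6876, 575): x_4 = 12·6876 + 143·1·575 = 164737; y_4 = 12·575 + 1·6876 = 13776.
  From (x_4, y_4) = (164737, 13776): x_5 = 12·164737 + 143·1·13776 = 3946812; y_5 = 12·13776 + 1·164737 = 330049.
  From (x_5, y_5) = (3946812, 330049): x_6 = 12·3946812 + 143·1·330049 = 94558751; y_6 = 12·330049 + 1·3946812 = 7907400.
  From (x_6, y_6) = (94558751, 7907400): x_7 = 12·94558751 + 143·1·7907400 = 2265463212; y_7 = 12·7907400 + 1·94558751 = 189447551.
Step 3: Verify x_7² - 143·y_7² = 5132323564925356944 - 5132323564925356943 = 1 (should be 1). ✓

(x_1, y_1) = (12, 1); (x_7, y_7) = (2265463212, 189447551).


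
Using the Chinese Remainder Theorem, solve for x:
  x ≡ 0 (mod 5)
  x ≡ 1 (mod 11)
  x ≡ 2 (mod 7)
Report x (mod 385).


Moduli 5, 11, 7 are pairwise coprime; by CRT there is a unique solution modulo M = 5 · 11 · 7 = 385.
Solve pairwise, accumulating the modulus:
  Start with x ≡ 0 (mod 5).
  Combine with x ≡ 1 (mod 11): since gcd(5, 11) = 1, we get a unique residue mod 55.
    Write x = 0 + 5·t and substitute into x ≡ 1 (mod 11): 5·t ≡ 1 − 0 = 1 (mod 11).
    The inverse of 5 mod 11 is 9 (since 5·9 = 45 = 4·11 + 1), so t ≡ 9·1 = 9 ≡ 9 (mod 11).
    Then x = 0 + 5·9 = 45, valid modulo lcm(5, 11) = 55: x ≡ 45 (mod 55).
  Combine with x ≡ 2 (mod 7): since gcd(55, 7) = 1, we get a unique residue mod 385.
    Write x = 45 + 55·t and substitute into x ≡ 2 (mod 7): 55·t ≡ 2 − 45 = -43 (mod 7).
    Reduce coefficients mod 7: 6·t ≡ 6 (mod 7).
    The inverse of 6 mod 7 is 6 (since 6·6 = 36 = 5·7 + 1), so t ≡ 6·6 = 36 ≡ 1 (mod 7).
    Then x = 45 + 55·1 = 100, valid modulo lcm(55, 7) = 385: x ≡ 100 (mod 385).
Verify: 100 mod 5 = 0 ✓, 100 mod 11 = 1 ✓, 100 mod 7 = 2 ✓.

x ≡ 100 (mod 385).


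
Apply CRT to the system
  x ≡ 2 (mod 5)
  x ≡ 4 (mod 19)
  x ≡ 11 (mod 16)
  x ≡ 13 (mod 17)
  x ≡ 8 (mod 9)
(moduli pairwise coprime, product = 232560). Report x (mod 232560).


Product of moduli M = 5 · 19 · 16 · 17 · 9 = 232560.
Merge one congruence at a time:
  Start: x ≡ 2 (mod 5).
  Combine with x ≡ 4 (mod 19); new modulus lcm = 95.
    Write x = 2 + 5·t and substitute into x ≡ 4 (mod 19): 5·t ≡ 4 − 2 = 2 (mod 19).
    The inverse of 5 mod 19 is 4 (since 5·4 = 20 = 1·19 + 1), so t ≡ 4·2 = 8 ≡ 8 (mod 19).
    Then x = 2 + 5·8 = 42, valid modulo lcm(5, 19) = 95: x ≡ 42 (mod 95).
  Combine with x ≡ 11 (mod 16); new modulus lcm = 1520.
    Write x = 42 + 95·t and substitute into x ≡ 11 (mod 16): 95·t ≡ 11 − 42 = -31 (mod 16).
    Reduce coefficients mod 16: 15·t ≡ 1 (mod 16).
    The inverse of 15 mod 16 is 15 (since 15·15 = 225 = 14·16 + 1), so t ≡ 15·1 = 15 ≡ 15 (mod 16).
    Then x = 42 + 95·15 = 1467, valid modulo lcm(95, 16) = 1520: x ≡ 1467 (mod 1520).
  Combine with x ≡ 13 (mod 17); new modulus lcm = 25840.
    Write x = 1467 + 1520·t and substitute into x ≡ 13 (mod 17): 1520·t ≡ 13 − 1467 = -1454 (mod 17).
    Reduce coefficients mod 17: 7·t ≡ 8 (mod 17).
    The inverse of 7 mod 17 is 5 (since 7·5 = 35 = 2·17 + 1), so t ≡ 5·8 = 40 ≡ 6 (mod 17).
    Then x = 1467 + 1520·6 = 10587, valid modulo lcm(1520, 17) = 25840: x ≡ 10587 (mod 25840).
  Combine with x ≡ 8 (mod 9); new modulus lcm = 232560.
    Write x = 10587 + 25840·t and substitute into x ≡ 8 (mod 9): 25840·t ≡ 8 − 10587 = -10579 (mod 9).
    Reduce coefficients mod 9: 1·t ≡ 5 (mod 9).
    So t ≡ 5 (mod 9).
    Then x = 10587 + 25840·5 = 139787, valid modulo lcm(25840, 9) = 232560: x ≡ 139787 (mod 232560).
Verify against each original: 139787 mod 5 = 2, 139787 mod 19 = 4, 139787 mod 16 = 11, 139787 mod 17 = 13, 139787 mod 9 = 8.

x ≡ 139787 (mod 232560).


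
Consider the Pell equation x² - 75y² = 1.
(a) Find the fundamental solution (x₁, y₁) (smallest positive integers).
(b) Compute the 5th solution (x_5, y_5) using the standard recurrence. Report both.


Step 1: Find the fundamental solution (x₁, y₁) of x² - 75y² = 1.
  Expand √75 as a continued fraction. a₀ = ⌊√75⌋ = 8; iterate m_{k+1} = d_k·a_k − m_k, d_{k+1} = (75 − m_{k+1}²)/d_k, a_{k+1} = ⌊(a₀ + m_{k+1})/d_{k+1}⌋ (starting m₀ = 0, d₀ = 1), with convergents p_k = a_k·p_{k-1} + p_{k-2}, q_k = a_k·q_{k-1} + q_{k-2} (p₋₁ = 1, q₋₁ = 0):
  k = 0: a₀ = 8; p₀/q₀ = 8/1; p₀² − 75·q₀² = 64 − 75 = -11.
  k = 1: m = 8, d = 11, a = ⌊(8 + 8)/11⌋ = 1; p/q = (1·8 + 1)/(1·1 + 0) = 9/1; p² − 75·q² = 81 − 75 = 6.
  k = 2: m = 3, d = 6, a = ⌊(8 + 3)/6⌋ = 1; p/q = (1·9 + 8)/(1·1 + 1) = 17/2; p² − 75·q² = 289 − 300 = -11.
  k = 3: m = 3, d = 11, a = ⌊(8 + 3)/11⌋ = 1; p/q = (1·17 + 9)/(1·2 + 1) = 26/3; p² − 75·q² = 676 − 675 = 1.
  The first convergent with p² − 75·q² = 1 gives the fundamental solution (x₁, y₁) = (26, 3).
Step 2: Apply the recurrence (x_{n+1}, y_{n+1}) = (x₁x_n + 75y₁y_n, x₁y_n + y₁x_n) repeatedly.
  From (x_1, y_1) = (26, 3): x_2 = 26·26 + 75·3·3 = 1351; y_2 = 26·3 + 3·26 = 156.
  From (x_2, y_2) = (1351, 156): x_3 = 26·1351 + 75·3·156 = 70226; y_3 = 26·156 + 3·1351 = 8109.
  From (x_3, y_3) = (70226, 8109): x_4 = 26·70226 + 75·3·8109 = 3650401; y_4 = 26·8109 + 3·70226 = 421512.
  From (x_4, y_4) = (3650401, 421512): x_5 = 26·3650401 + 75·3·421512 = 189750626; y_5 = 26·421512 + 3·3650401 = 21910515.
Step 3: Verify x_5² - 75·y_5² = 36005300067391876 - 36005300067391875 = 1 (should be 1). ✓

(x_1, y_1) = (26, 3); (x_5, y_5) = (189750626, 21910515).


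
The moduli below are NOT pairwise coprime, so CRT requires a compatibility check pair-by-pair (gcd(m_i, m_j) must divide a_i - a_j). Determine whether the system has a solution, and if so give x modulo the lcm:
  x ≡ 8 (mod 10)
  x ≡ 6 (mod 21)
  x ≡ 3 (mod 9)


Moduli 10, 21, 9 are not pairwise coprime, so CRT works modulo lcm(m_i) when all pairwise compatibility conditions hold.
Pairwise compatibility: gcd(m_i, m_j) must divide a_i - a_j for every pair.
Merge one congruence at a time:
  Start: x ≡ 8 (mod 10).
  Combine with x ≡ 6 (mod 21): gcd(10, 21) = 1; 6 - 8 = -2, which IS divisible by 1, so compatible.
    Write x = 8 + 10·t and substitute into x ≡ 6 (mod 21): 10·t ≡ 6 − 8 = -2 (mod 21).
    Reduce coefficients mod 21: 10·t ≡ 19 (mod 21).
    The inverse of 10 mod 21 is 19 (since 10·19 = 190 = 9·21 + 1), so t ≡ 19·19 = 361 ≡ 4 (mod 21).
    Then x = 8 + 10·4 = 48, valid modulo lcm(10, 21) = 210: x ≡ 48 (mod 210).
  Combine with x ≡ 3 (mod 9): gcd(210, 9) = 3; 3 - 48 = -45, which IS divisible by 3, so compatible.
    Write x = 48 + 210·t and substitute into x ≡ 3 (mod 9): 210·t ≡ 3 − 48 = -45 (mod 9).
    Divide the congruence (and modulus) by g = 3: 70·t ≡ -15 (mod 3).
    Reduce coefficients mod 3: 1·t ≡ 0 (mod 3).
    So t ≡ 0 (mod 3).
    Then x = 48 + 210·0 = 48, valid modulo lcm(210, 9) = 630: x ≡ 48 (mod 630).
Verify: 48 mod 10 = 8, 48 mod 21 = 6, 48 mod 9 = 3.

x ≡ 48 (mod 630).


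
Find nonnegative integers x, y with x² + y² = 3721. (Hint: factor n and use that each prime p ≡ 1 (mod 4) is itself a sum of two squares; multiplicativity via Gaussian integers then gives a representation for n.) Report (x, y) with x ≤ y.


Step 1: Factor n = 3721 = 61^2.
Step 2: Check the mod-4 condition on each prime factor: 61 ≡ 1 (mod 4), exponent 2.
All primes ≡ 3 (mod 4) appear to even exponent (or don't appear), so by the two-squares theorem n IS expressible as a sum of two squares.
Step 3: Build a representation. Here n = 61 · 61 is a product of primes ≡ 1 (mod 4). Each prime p ≡ 1 (mod 4) is itself a sum of two squares; find a² by testing p − a² for a perfect square:
  61: 61 − 1² = 60, 61 − 2² = 57, 61 − 3² = 52, 61 − 4² = 45, 61 − 5² = 36 = 6² ⇒ 61 = 5² + 6².
  Combine using the Brahmagupta–Fibonacci identity (a² + b²)(c² + d²) = (ac − bd)² + (ad + bc)² = (ac + bd)² + (ad − bc)²:
  61 · 61 = 3721: from (5² + 6²)(5² + 6²), take (5·5 − 6·6, 5·6 + 6·5) = (25 − 36, 30 + 30) = (-11, 60); dropping signs (only squares matter) gives (11, 60); check 11² + 60² = 121 + 3600 = 3721 ✓.
Step 4: Order so x ≤ y and verify: 11² + 60² = 121 + 3600 = 3721 = n. ✓

n = 3721 = 11² + 60² (one valid representation with x ≤ y).


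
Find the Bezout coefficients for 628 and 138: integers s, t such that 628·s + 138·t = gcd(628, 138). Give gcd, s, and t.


Euclidean algorithm on (628, 138) — divide until remainder is 0:
  628 = 4 · 138 + 76
  138 = 1 · 76 + 62
  76 = 1 · 62 + 14
  62 = 4 · 14 + 6
  14 = 2 · 6 + 2
  6 = 3 · 2 + 0
gcd(628, 138) = 2.
Track Bezout coefficients alongside the remainders: start with r₀ = 628 = a·1 + b·0 (s = 1, t = 0) and r₁ = 138 = a·0 + b·1 (s = 0, t = 1); each new remainder r_{k+1} = r_{k-1} − q_k·r_k inherits s_{k+1} = s_{k-1} − q_k·s_k, t_{k+1} = t_{k-1} − q_k·t_k, so r_k = a·s_k + b·t_k at every step:
  q = 4: r = 76, s = 1 − 4·0 = 1, t = 0 − 4·1 = -4  (check: 628·1 + 138·(-4) = 76)
  q = 1: r = 62, s = 0 − 1·1 = -1, t = 1 − 1·(-4) = 5  (check: 628·(-1) + 138·5 = 62)
  q = 1: r = 14, s = 1 − 1·(-1) = 2, t = -4 − 1·5 = -9  (check: 628·2 + 138·(-9) = 14)
  q = 4: r = 6, s = -1 − 4·2 = -9, t = 5 − 4·(-9) = 41  (check: 628·(-9) + 138·41 = 6)
  q = 2: r = 2, s = 2 − 2·(-9) = 20, t = -9 − 2·41 = -91  (check: 628·20 + 138·(-91) = 2)
The row with r = 2 (the gcd) gives the Bezout coefficients s = 20, t = -91.
Result: 628 · (20) + 138 · (-91) = 2.

gcd(628, 138) = 2; s = 20, t = -91 (check: 628·20 + 138·(-91) = 2).


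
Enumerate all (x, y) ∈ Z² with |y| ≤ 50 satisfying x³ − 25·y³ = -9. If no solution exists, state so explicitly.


The equation is x³ - 25y³ = -9. For fixed y, x³ = 25·y³ − 9, so a solution requires the RHS to be a perfect cube.
Strategy: iterate y from -50 to 50, compute RHS = 25·y³ − 9, and check whether it is a (positive or negative) perfect cube.
Check small values of y:
  y = 0: RHS = -9 is not a perfect cube.
  y = 1: RHS = 16 is not a perfect cube.
  y = -1: RHS = -34 is not a perfect cube.
  y = 2: RHS = 191 is not a perfect cube.
  y = -2: RHS = -209 is not a perfect cube.
  y = 3: RHS = 666 is not a perfect cube.
  y = -3: RHS = -684 is not a perfect cube.
Continuing the search up to |y| = 50 finds no solutions either.
No (x, y) in the scanned range satisfies the equation.

No integer solutions with |y| ≤ 50.


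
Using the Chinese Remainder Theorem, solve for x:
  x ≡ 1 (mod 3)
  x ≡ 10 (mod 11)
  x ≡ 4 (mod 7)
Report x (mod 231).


Moduli 3, 11, 7 are pairwise coprime; by CRT there is a unique solution modulo M = 3 · 11 · 7 = 231.
Solve pairwise, accumulating the modulus:
  Start with x ≡ 1 (mod 3).
  Combine with x ≡ 10 (mod 11): since gcd(3, 11) = 1, we get a unique residue mod 33.
    Write x = 1 + 3·t and substitute into x ≡ 10 (mod 11): 3·t ≡ 10 − 1 = 9 (mod 11).
    The inverse of 3 mod 11 is 4 (since 3·4 = 12 = 1·11 + 1), so t ≡ 4·9 = 36 ≡ 3 (mod 11).
    Then x = 1 + 3·3 = 10, valid modulo lcm(3, 11) = 33: x ≡ 10 (mod 33).
  Combine with x ≡ 4 (mod 7): since gcd(33, 7) = 1, we get a unique residue mod 231.
    Write x = 10 + 33·t and substitute into x ≡ 4 (mod 7): 33·t ≡ 4 − 10 = -6 (mod 7).
    Reduce coefficients mod 7: 5·t ≡ 1 (mod 7).
    The inverse of 5 mod 7 is 3 (since 5·3 = 15 = 2·7 + 1), so t ≡ 3·1 = 3 ≡ 3 (mod 7).
    Then x = 10 + 33·3 = 109, valid modulo lcm(33, 7) = 231: x ≡ 109 (mod 231).
Verify: 109 mod 3 = 1 ✓, 109 mod 11 = 10 ✓, 109 mod 7 = 4 ✓.

x ≡ 109 (mod 231).


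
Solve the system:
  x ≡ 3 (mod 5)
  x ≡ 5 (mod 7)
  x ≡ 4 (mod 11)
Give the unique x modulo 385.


Moduli 5, 7, 11 are pairwise coprime; by CRT there is a unique solution modulo M = 5 · 7 · 11 = 385.
Solve pairwise, accumulating the modulus:
  Start with x ≡ 3 (mod 5).
  Combine with x ≡ 5 (mod 7): since gcd(5, 7) = 1, we get a unique residue mod 35.
    Write x = 3 + 5·t and substitute into x ≡ 5 (mod 7): 5·t ≡ 5 − 3 = 2 (mod 7).
    The inverse of 5 mod 7 is 3 (since 5·3 = 15 = 2·7 + 1), so t ≡ 3·2 = 6 ≡ 6 (mod 7).
    Then x = 3 + 5·6 = 33, valid modulo lcm(5, 7) = 35: x ≡ 33 (mod 35).
  Combine with x ≡ 4 (mod 11): since gcd(35, 11) = 1, we get a unique residue mod 385.
    Write x = 33 + 35·t and substitute into x ≡ 4 (mod 11): 35·t ≡ 4 − 33 = -29 (mod 11).
    Reduce coefficients mod 11: 2·t ≡ 4 (mod 11).
    The inverse of 2 mod 11 is 6 (since 2·6 = 12 = 1·11 + 1), so t ≡ 6·4 = 24 ≡ 2 (mod 11).
    Then x = 33 + 35·2 = 103, valid modulo lcm(35, 11) = 385: x ≡ 103 (mod 385).
Verify: 103 mod 5 = 3 ✓, 103 mod 7 = 5 ✓, 103 mod 11 = 4 ✓.

x ≡ 103 (mod 385).


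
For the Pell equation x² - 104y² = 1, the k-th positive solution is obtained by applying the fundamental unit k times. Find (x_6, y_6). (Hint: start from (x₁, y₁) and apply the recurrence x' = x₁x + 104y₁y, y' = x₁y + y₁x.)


Step 1: Find the fundamental solution (x₁, y₁) of x² - 104y² = 1.
  Expand √104 as a continued fraction. a₀ = ⌊√104⌋ = 10; iterate m_{k+1} = d_k·a_k − m_k, d_{k+1} = (104 − m_{k+1}²)/d_k, a_{k+1} = ⌊(a₀ + m_{k+1})/d_{k+1}⌋ (starting m₀ = 0, d₀ = 1), with convergents p_k = a_k·p_{k-1} + p_{k-2}, q_k = a_k·q_{k-1} + q_{k-2} (p₋₁ = 1, q₋₁ = 0):
  k = 0: a₀ = 10; p₀/q₀ = 10/1; p₀² − 104·q₀² = 100 − 104 = -4.
  k = 1: m = 10, d = 4, a = ⌊(10 + 10)/4⌋ = 5; p/q = (5·10 + 1)/(5·1 + 0) = 51/5; p² − 104·q² = 2601 − 2600 = 1.
  The first convergent with p² − 104·q² = 1 gives the fundamental solution (x₁, y₁) = (51, 5).
Step 2: Apply the recurrence (x_{n+1}, y_{n+1}) = (x₁x_n + 104y₁y_n, x₁y_n + y₁x_n) repeatedly.
  From (x_1, y_1) = (51, 5): x_2 = 51·51 + 104·5·5 = 5201; y_2 = 51·5 + 5·51 = 510.
  From (x_2, y_2) = (5201, 510): x_3 = 51·5201 + 104·5·510 = 530451; y_3 = 51·510 + 5·5201 = 52015.
  From (x_3, y_3) = (530451, 52015): x_4 = 51·530451 + 104·5·52015 = 54100801; y_4 = 51·52015 + 5·530451 = 5305020.
  From (x_4, y_4) = (54100801, 5305020): x_5 = 51·54100801 + 104·5·5305020 = 5517751251; y_5 = 51·5305020 + 5·54100801 = 541060025.
  From (x_5, y_5) = (5517751251, 541060025): x_6 = 51·5517751251 + 104·5·541060025 = 562756526801; y_6 = 51·541060025 + 5·5517751251 = 55182817530.
Step 3: Verify x_6² - 104·y_6² = 316694908457124631293601 - 316694908457124631293600 = 1 (should be 1). ✓

(x_1, y_1) = (51, 5); (x_6, y_6) = (562756526801, 55182817530).


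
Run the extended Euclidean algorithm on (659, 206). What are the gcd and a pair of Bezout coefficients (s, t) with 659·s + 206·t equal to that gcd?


Euclidean algorithm on (659, 206) — divide until remainder is 0:
  659 = 3 · 206 + 41
  206 = 5 · 41 + 1
  41 = 41 · 1 + 0
gcd(659, 206) = 1.
Track Bezout coefficients alongside the remainders: start with r₀ = 659 = a·1 + b·0 (s = 1, t = 0) and r₁ = 206 = a·0 + b·1 (s = 0, t = 1); each new remainder r_{k+1} = r_{k-1} − q_k·r_k inherits s_{k+1} = s_{k-1} − q_k·s_k, t_{k+1} = t_{k-1} − q_k·t_k, so r_k = a·s_k + b·t_k at every step:
  q = 3: r = 41, s = 1 − 3·0 = 1, t = 0 − 3·1 = -3  (check: 659·1 + 206·(-3) = 41)
  q = 5: r = 1, s = 0 − 5·1 = -5, t = 1 − 5·(-3) = 16  (check: 659·(-5) + 206·16 = 1)
The row with r = 1 (the gcd) gives the Bezout coefficients s = -5, t = 16.
Result: 659 · (-5) + 206 · (16) = 1.

gcd(659, 206) = 1; s = -5, t = 16 (check: 659·(-5) + 206·16 = 1).


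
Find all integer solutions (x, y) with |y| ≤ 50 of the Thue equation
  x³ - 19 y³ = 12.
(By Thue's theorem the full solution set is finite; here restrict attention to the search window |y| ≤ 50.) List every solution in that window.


The equation is x³ - 19y³ = 12. For fixed y, x³ = 19·y³ + 12, so a solution requires the RHS to be a perfect cube.
Strategy: iterate y from -50 to 50, compute RHS = 19·y³ + 12, and check whether it is a (positive or negative) perfect cube.
Check small values of y:
  y = 0: RHS = 12 is not a perfect cube.
  y = 1: RHS = 31 is not a perfect cube.
  y = -1: RHS = -7 is not a perfect cube.
  y = 2: RHS = 164 is not a perfect cube.
  y = -2: RHS = -140 is not a perfect cube.
  y = 3: RHS = 525 is not a perfect cube.
  y = -3: RHS = -501 is not a perfect cube.
Continuing the search up to |y| = 50 finds no solutions either.
No (x, y) in the scanned range satisfies the equation.

No integer solutions with |y| ≤ 50.


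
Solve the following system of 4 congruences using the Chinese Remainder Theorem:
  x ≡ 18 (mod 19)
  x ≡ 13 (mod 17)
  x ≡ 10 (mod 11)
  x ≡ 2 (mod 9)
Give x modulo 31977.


Product of moduli M = 19 · 17 · 11 · 9 = 31977.
Merge one congruence at a time:
  Start: x ≡ 18 (mod 19).
  Combine with x ≡ 13 (mod 17); new modulus lcm = 323.
    Write x = 18 + 19·t and substitute into x ≡ 13 (mod 17): 19·t ≡ 13 − 18 = -5 (mod 17).
    Reduce coefficients mod 17: 2·t ≡ 12 (mod 17).
    The inverse of 2 mod 17 is 9 (since 2·9 = 18 = 1·17 + 1), so t ≡ 9·12 = 108 ≡ 6 (mod 17).
    Then x = 18 + 19·6 = 132, valid modulo lcm(19, 17) = 323: x ≡ 132 (mod 323).
  Combine with x ≡ 10 (mod 11); new modulus lcm = 3553.
    Write x = 132 + 323·t and substitute into x ≡ 10 (mod 11): 323·t ≡ 10 − 132 = -122 (mod 11).
    Reduce coefficients mod 11: 4·t ≡ 10 (mod 11).
    The inverse of 4 mod 11 is 3 (since 4·3 = 12 = 1·11 + 1), so t ≡ 3·10 = 30 ≡ 8 (mod 11).
    Then x = 132 + 323·8 = 2716, valid modulo lcm(323, 11) = 3553: x ≡ 2716 (mod 3553).
  Combine with x ≡ 2 (mod 9); new modulus lcm = 31977.
    Write x = 2716 + 3553·t and substitute into x ≡ 2 (mod 9): 3553·t ≡ 2 − 2716 = -2714 (mod 9).
    Reduce coefficients mod 9: 7·t ≡ 4 (mod 9).
    The inverse of 7 mod 9 is 4 (since 7·4 = 28 = 3·9 + 1), so t ≡ 4·4 = 16 ≡ 7 (mod 9).
    Then x = 2716 + 3553·7 = 27587, valid modulo lcm(3553, 9) = 31977: x ≡ 27587 (mod 31977).
Verify against each original: 27587 mod 19 = 18, 27587 mod 17 = 13, 27587 mod 11 = 10, 27587 mod 9 = 2.

x ≡ 27587 (mod 31977).


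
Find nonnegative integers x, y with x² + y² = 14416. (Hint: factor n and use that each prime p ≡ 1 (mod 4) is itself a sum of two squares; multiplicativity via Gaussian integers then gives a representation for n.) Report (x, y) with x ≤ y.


Step 1: Factor n = 14416 = 2^4 · 17 · 53.
Step 2: Check the mod-4 condition on each prime factor: 2 = 2 (special); 17 ≡ 1 (mod 4), exponent 1; 53 ≡ 1 (mod 4), exponent 1.
All primes ≡ 3 (mod 4) appear to even exponent (or don't appear), so by the two-squares theorem n IS expressible as a sum of two squares.
Step 3: Build a representation. Group n = k² · m with k = 4 and m = 17 · 53 = 901 (a product of primes ≡ 1 (mod 4)); a representation of m scales to one of n via (k·x)² + (k·y)² = k²(x² + y²). Each prime p ≡ 1 (mod 4) is itself a sum of two squares; find a² by testing p − a² for a perfect square:
  17: 17 − 1² = 16 = 4² ⇒ 17 = 1² + 4².
  53: 53 − 1² = 52, 53 − 2² = 49 = 7² ⇒ 53 = 2² + 7².
  Combine using the Brahmagupta–Fibonacci identity (a² + b²)(c² + d²) = (ac − bd)² + (ad + bc)² = (ac + bd)² + (ad − bc)²:
  17 · 53 = 901: from (1² + 4²)(2² + 7²), take (1·2 − 4·7, 1·7 + 4·2) = (2 − 28, 7 + 8) = (-26, 15); dropping signs (only squares matter) gives (26, 15); check 26² + 15² = 676 + 225 = 901 ✓.
  Scale by k = 4: (4·26, 4·15) = (104, 60).
Step 4: Order so x ≤ y and verify: 60² + 104² = 3600 + 10816 = 14416 = n. ✓

n = 14416 = 60² + 104² (one valid representation with x ≤ y).


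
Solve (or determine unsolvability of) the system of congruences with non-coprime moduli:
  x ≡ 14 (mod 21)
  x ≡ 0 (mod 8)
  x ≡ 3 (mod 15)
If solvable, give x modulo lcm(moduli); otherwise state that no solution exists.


Moduli 21, 8, 15 are not pairwise coprime, so CRT works modulo lcm(m_i) when all pairwise compatibility conditions hold.
Pairwise compatibility: gcd(m_i, m_j) must divide a_i - a_j for every pair.
Merge one congruence at a time:
  Start: x ≡ 14 (mod 21).
  Combine with x ≡ 0 (mod 8): gcd(21, 8) = 1; 0 - 14 = -14, which IS divisible by 1, so compatible.
    Write x = 14 + 21·t and substitute into x ≡ 0 (mod 8): 21·t ≡ 0 − 14 = -14 (mod 8).
    Reduce coefficients mod 8: 5·t ≡ 2 (mod 8).
    The inverse of 5 mod 8 is 5 (since 5·5 = 25 = 3·8 + 1), so t ≡ 5·2 = 10 ≡ 2 (mod 8).
    Then x = 14 + 21·2 = 56, valid modulo lcm(21, 8) = 168: x ≡ 56 (mod 168).
  Combine with x ≡ 3 (mod 15): gcd(168, 15) = 3, and 3 - 56 = -53 is NOT divisible by 3.
    ⇒ system is inconsistent (no integer solution).

No solution (the system is inconsistent).


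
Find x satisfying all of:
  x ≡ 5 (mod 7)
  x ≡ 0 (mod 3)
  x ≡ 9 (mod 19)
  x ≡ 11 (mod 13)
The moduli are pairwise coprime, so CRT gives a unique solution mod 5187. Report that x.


Product of moduli M = 7 · 3 · 19 · 13 = 5187.
Merge one congruence at a time:
  Start: x ≡ 5 (mod 7).
  Combine with x ≡ 0 (mod 3); new modulus lcm = 21.
    Write x = 5 + 7·t and substitute into x ≡ 0 (mod 3): 7·t ≡ 0 − 5 = -5 (mod 3).
    Reduce coefficients mod 3: 1·t ≡ 1 (mod 3).
    So t ≡ 1 (mod 3).
    Then x = 5 + 7·1 = 12, valid modulo lcm(7, 3) = 21: x ≡ 12 (mod 21).
  Combine with x ≡ 9 (mod 19); new modulus lcm = 399.
    Write x = 12 + 21·t and substitute into x ≡ 9 (mod 19): 21·t ≡ 9 − 12 = -3 (mod 19).
    Reduce coefficients mod 19: 2·t ≡ 16 (mod 19).
    The inverse of 2 mod 19 is 10 (since 2·10 = 20 = 1·19 + 1), so t ≡ 10·16 = 160 ≡ 8 (mod 19).
    Then x = 12 + 21·8 = 180, valid modulo lcm(21, 19) = 399: x ≡ 180 (mod 399).
  Combine with x ≡ 11 (mod 13); new modulus lcm = 5187.
    Write x = 180 + 399·t and substitute into x ≡ 11 (mod 13): 399·t ≡ 11 − 180 = -169 (mod 13).
    Reduce coefficients mod 13: 9·t ≡ 0 (mod 13).
    The inverse of 9 mod 13 is 3 (since 9·3 = 27 = 2·13 + 1), so t ≡ 3·0 = 0 ≡ 0 (mod 13).
    Then x = 180 + 399·0 = 180, valid modulo lcm(399, 13) = 5187: x ≡ 180 (mod 5187).
Verify against each original: 180 mod 7 = 5, 180 mod 3 = 0, 180 mod 19 = 9, 180 mod 13 = 11.

x ≡ 180 (mod 5187).


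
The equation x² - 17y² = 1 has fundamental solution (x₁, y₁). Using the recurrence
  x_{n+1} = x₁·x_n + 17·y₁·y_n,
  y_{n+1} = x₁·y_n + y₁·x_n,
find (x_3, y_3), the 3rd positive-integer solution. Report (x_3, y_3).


Step 1: Find the fundamental solution (x₁, y₁) of x² - 17y² = 1.
  Expand √17 as a continued fraction. a₀ = ⌊√17⌋ = 4; iterate m_{k+1} = d_k·a_k − m_k, d_{k+1} = (17 − m_{k+1}²)/d_k, a_{k+1} = ⌊(a₀ + m_{k+1})/d_{k+1}⌋ (starting m₀ = 0, d₀ = 1), with convergents p_k = a_k·p_{k-1} + p_{k-2}, q_k = a_k·q_{k-1} + q_{k-2} (p₋₁ = 1, q₋₁ = 0):
  k = 0: a₀ = 4; p₀/q₀ = 4/1; p₀² − 17·q₀² = 16 − 17 = -1.
  k = 1: m = 4, d = 1, a = ⌊(4 + 4)/1⌋ = 8; p/q = (8·4 + 1)/(8·1 + 0) = 33/8; p² − 17·q² = 1089 − 1088 = 1.
  The first convergent with p² − 17·q² = 1 gives the fundamental solution (x₁, y₁) = (33, 8).
Step 2: Apply the recurrence (x_{n+1}, y_{n+1}) = (x₁x_n + 17y₁y_n, x₁y_n + y₁x_n) repeatedly.
  From (x_1, y_1) = (33, 8): x_2 = 33·33 + 17·8·8 = 2177; y_2 = 33·8 + 8·33 = 528.
  From (x_2, y_2) = (2177, 528): x_3 = 33·2177 + 17·8·528 = 143649; y_3 = 33·528 + 8·2177 = 34840.
Step 3: Verify x_3² - 17·y_3² = 20635035201 - 20635035200 = 1 (should be 1). ✓

(x_1, y_1) = (33, 8); (x_3, y_3) = (143649, 34840).


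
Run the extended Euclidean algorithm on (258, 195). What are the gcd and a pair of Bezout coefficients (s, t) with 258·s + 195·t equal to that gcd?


Euclidean algorithm on (258, 195) — divide until remainder is 0:
  258 = 1 · 195 + 63
  195 = 3 · 63 + 6
  63 = 10 · 6 + 3
  6 = 2 · 3 + 0
gcd(258, 195) = 3.
Track Bezout coefficients alongside the remainders: start with r₀ = 258 = a·1 + b·0 (s = 1, t = 0) and r₁ = 195 = a·0 + b·1 (s = 0, t = 1); each new remainder r_{k+1} = r_{k-1} − q_k·r_k inherits s_{k+1} = s_{k-1} − q_k·s_k, t_{k+1} = t_{k-1} − q_k·t_k, so r_k = a·s_k + b·t_k at every step:
  q = 1: r = 63, s = 1 − 1·0 = 1, t = 0 − 1·1 = -1  (check: 258·1 + 195·(-1) = 63)
  q = 3: r = 6, s = 0 − 3·1 = -3, t = 1 − 3·(-1) = 4  (check: 258·(-3) + 195·4 = 6)
  q = 10: r = 3, s = 1 − 10·(-3) = 31, t = -1 − 10·4 = -41  (check: 258·31 + 195·(-41) = 3)
The row with r = 3 (the gcd) gives the Bezout coefficients s = 31, t = -41.
Result: 258 · (31) + 195 · (-41) = 3.

gcd(258, 195) = 3; s = 31, t = -41 (check: 258·31 + 195·(-41) = 3).


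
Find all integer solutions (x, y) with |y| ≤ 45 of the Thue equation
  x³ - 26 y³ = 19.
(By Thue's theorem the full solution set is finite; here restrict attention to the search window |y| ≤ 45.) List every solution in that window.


The equation is x³ - 26y³ = 19. For fixed y, x³ = 26·y³ + 19, so a solution requires the RHS to be a perfect cube.
Strategy: iterate y from -45 to 45, compute RHS = 26·y³ + 19, and check whether it is a (positive or negative) perfect cube.
Check small values of y:
  y = 0: RHS = 19 is not a perfect cube.
  y = 1: RHS = 45 is not a perfect cube.
  y = -1: RHS = -7 is not a perfect cube.
  y = 2: RHS = 227 is not a perfect cube.
  y = -2: RHS = -189 is not a perfect cube.
  y = 3: RHS = 721 is not a perfect cube.
  y = -3: RHS = -683 is not a perfect cube.
Continuing the search up to |y| = 45 finds no solutions either.
No (x, y) in the scanned range satisfies the equation.

No integer solutions with |y| ≤ 45.


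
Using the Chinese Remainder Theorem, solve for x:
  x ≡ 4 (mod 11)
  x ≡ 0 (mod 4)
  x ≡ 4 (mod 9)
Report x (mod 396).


Moduli 11, 4, 9 are pairwise coprime; by CRT there is a unique solution modulo M = 11 · 4 · 9 = 396.
Solve pairwise, accumulating the modulus:
  Start with x ≡ 4 (mod 11).
  Combine with x ≡ 0 (mod 4): since gcd(11, 4) = 1, we get a unique residue mod 44.
    Write x = 4 + 11·t and substitute into x ≡ 0 (mod 4): 11·t ≡ 0 − 4 = -4 (mod 4).
    Reduce coefficients mod 4: 3·t ≡ 0 (mod 4).
    The inverse of 3 mod 4 is 3 (since 3·3 = 9 = 2·4 + 1), so t ≡ 3·0 = 0 ≡ 0 (mod 4).
    Then x = 4 + 11·0 = 4, valid modulo lcm(11, 4) = 44: x ≡ 4 (mod 44).
  Combine with x ≡ 4 (mod 9): since gcd(44, 9) = 1, we get a unique residue mod 396.
    Write x = 4 + 44·t and substitute into x ≡ 4 (mod 9): 44·t ≡ 4 − 4 = 0 (mod 9).
    Reduce coefficients mod 9: 8·t ≡ 0 (mod 9).
    The inverse of 8 mod 9 is 8 (since 8·8 = 64 = 7·9 + 1), so t ≡ 8·0 = 0 ≡ 0 (mod 9).
    Then x = 4 + 44·0 = 4, valid modulo lcm(44, 9) = 396: x ≡ 4 (mod 396).
Verify: 4 mod 11 = 4 ✓, 4 mod 4 = 0 ✓, 4 mod 9 = 4 ✓.

x ≡ 4 (mod 396).


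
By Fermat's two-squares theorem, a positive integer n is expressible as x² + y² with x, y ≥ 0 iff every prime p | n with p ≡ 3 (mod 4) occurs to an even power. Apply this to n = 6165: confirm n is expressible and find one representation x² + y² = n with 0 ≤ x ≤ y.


Step 1: Factor n = 6165 = 3^2 · 5 · 137.
Step 2: Check the mod-4 condition on each prime factor: 3 ≡ 3 (mod 4), exponent 2 (must be even); 5 ≡ 1 (mod 4), exponent 1; 137 ≡ 1 (mod 4), exponent 1.
All primes ≡ 3 (mod 4) appear to even exponent (or don't appear), so by the two-squares theorem n IS expressible as a sum of two squares.
Step 3: Build a representation. Group n = k² · m with k = 3 and m = 5 · 137 = 685 (a product of primes ≡ 1 (mod 4)); a representation of m scales to one of n via (k·x)² + (k·y)² = k²(x² + y²). Each prime p ≡ 1 (mod 4) is itself a sum of two squares; find a² by testing p − a² for a perfect square:
  5: 5 − 1² = 4 = 2² ⇒ 5 = 1² + 2².
  137: 137 − 1² = 136, 137 − 2² = 133, 137 − 3² = 128, 137 − 4² = 121 = 11² ⇒ 137 = 4² + 11².
  Combine using the Brahmagupta–Fibonacci identity (a² + b²)(c² + d²) = (ac − bd)² + (ad + bc)² = (ac + bd)² + (ad − bc)²:
  5 · 137 = 685: from (1² + 2²)(4² + 11²), take (1·4 − 2·11, 1·11 + 2·4) = (4 − 22, 11 + 8) = (-18, 19); dropping signs (only squares matter) gives (18, 19); check 18² + 19² = 324 + 361 = 685 ✓.
  Scale by k = 3: (3·18, 3·19) = (54, 57).
Step 4: Order so x ≤ y and verify: 54² + 57² = 2916 + 3249 = 6165 = n. ✓

n = 6165 = 54² + 57² (one valid representation with x ≤ y).


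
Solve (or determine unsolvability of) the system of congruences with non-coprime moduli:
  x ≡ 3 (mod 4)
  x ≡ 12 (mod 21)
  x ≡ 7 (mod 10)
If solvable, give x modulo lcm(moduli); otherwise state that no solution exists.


Moduli 4, 21, 10 are not pairwise coprime, so CRT works modulo lcm(m_i) when all pairwise compatibility conditions hold.
Pairwise compatibility: gcd(m_i, m_j) must divide a_i - a_j for every pair.
Merge one congruence at a time:
  Start: x ≡ 3 (mod 4).
  Combine with x ≡ 12 (mod 21): gcd(4, 21) = 1; 12 - 3 = 9, which IS divisible by 1, so compatible.
    Write x = 3 + 4·t and substitute into x ≡ 12 (mod 21): 4·t ≡ 12 − 3 = 9 (mod 21).
    The inverse of 4 mod 21 is 16 (since 4·16 = 64 = 3·21 + 1), so t ≡ 16·9 = 144 ≡ 18 (mod 21).
    Then x = 3 + 4·18 = 75, valid modulo lcm(4, 21) = 84: x ≡ 75 (mod 84).
  Combine with x ≡ 7 (mod 10): gcd(84, 10) = 2; 7 - 75 = -68, which IS divisible by 2, so compatible.
    Write x = 75 + 84·t and substitute into x ≡ 7 (mod 10): 84·t ≡ 7 − 75 = -68 (mod 10).
    Divide the congruence (and modulus) by g = 2: 42·t ≡ -34 (mod 5).
    Reduce coefficients mod 5: 2·t ≡ 1 (mod 5).
    The inverse of 2 mod 5 is 3 (since 2·3 = 6 = 1·5 + 1), so t ≡ 3·1 = 3 ≡ 3 (mod 5).
    Then x = 75 + 84·3 = 327, valid modulo lcm(84, 10) = 420: x ≡ 327 (mod 420).
Verify: 327 mod 4 = 3, 327 mod 21 = 12, 327 mod 10 = 7.

x ≡ 327 (mod 420).


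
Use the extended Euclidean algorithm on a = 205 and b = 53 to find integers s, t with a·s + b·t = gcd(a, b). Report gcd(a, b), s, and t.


Euclidean algorithm on (205, 53) — divide until remainder is 0:
  205 = 3 · 53 + 46
  53 = 1 · 46 + 7
  46 = 6 · 7 + 4
  7 = 1 · 4 + 3
  4 = 1 · 3 + 1
  3 = 3 · 1 + 0
gcd(205, 53) = 1.
Track Bezout coefficients alongside the remainders: start with r₀ = 205 = a·1 + b·0 (s = 1, t = 0) and r₁ = 53 = a·0 + b·1 (s = 0, t = 1); each new remainder r_{k+1} = r_{k-1} − q_k·r_k inherits s_{k+1} = s_{k-1} − q_k·s_k, t_{k+1} = t_{k-1} − q_k·t_k, so r_k = a·s_k + b·t_k at every step:
  q = 3: r = 46, s = 1 − 3·0 = 1, t = 0 − 3·1 = -3  (check: 205·1 + 53·(-3) = 46)
  q = 1: r = 7, s = 0 − 1·1 = -1, t = 1 − 1·(-3) = 4  (check: 205·(-1) + 53·4 = 7)
  q = 6: r = 4, s = 1 − 6·(-1) = 7, t = -3 − 6·4 = -27  (check: 205·7 + 53·(-27) = 4)
  q = 1: r = 3, s = -1 − 1·7 = -8, t = 4 − 1·(-27) = 31  (check: 205·(-8) + 53·31 = 3)
  q = 1: r = 1, s = 7 − 1·(-8) = 15, t = -27 − 1·31 = -58  (check: 205·15 + 53·(-58) = 1)
The row with r = 1 (the gcd) gives the Bezout coefficients s = 15, t = -58.
Result: 205 · (15) + 53 · (-58) = 1.

gcd(205, 53) = 1; s = 15, t = -58 (check: 205·15 + 53·(-58) = 1).


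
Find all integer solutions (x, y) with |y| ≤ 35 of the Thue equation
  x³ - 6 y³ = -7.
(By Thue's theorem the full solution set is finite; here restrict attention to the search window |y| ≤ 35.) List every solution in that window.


The equation is x³ - 6y³ = -7. For fixed y, x³ = 6·y³ − 7, so a solution requires the RHS to be a perfect cube.
Strategy: iterate y from -35 to 35, compute RHS = 6·y³ − 7, and check whether it is a (positive or negative) perfect cube.
Check small values of y:
  y = 0: RHS = -7 is not a perfect cube.
  y = 1: RHS = -1 = (-1)³ ⇒ x = -1 works.
  y = -1: RHS = -13 is not a perfect cube.
  y = 2: RHS = 41 is not a perfect cube.
  y = -2: RHS = -55 is not a perfect cube.
  y = 3: RHS = 155 is not a perfect cube.
  y = -3: RHS = -169 is not a perfect cube.
Continuing the search up to |y| = 35 finds no further solutions beyond those listed.
Collected solutions: (-1, 1).

Solutions (with |y| ≤ 35): (-1, 1).


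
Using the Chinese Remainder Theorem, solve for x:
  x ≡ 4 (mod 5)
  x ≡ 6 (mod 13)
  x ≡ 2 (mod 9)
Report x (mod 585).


Moduli 5, 13, 9 are pairwise coprime; by CRT there is a unique solution modulo M = 5 · 13 · 9 = 585.
Solve pairwise, accumulating the modulus:
  Start with x ≡ 4 (mod 5).
  Combine with x ≡ 6 (mod 13): since gcd(5, 13) = 1, we get a unique residue mod 65.
    Write x = 4 + 5·t and substitute into x ≡ 6 (mod 13): 5·t ≡ 6 − 4 = 2 (mod 13).
    The inverse of 5 mod 13 is 8 (since 5·8 = 40 = 3·13 + 1), so t ≡ 8·2 = 16 ≡ 3 (mod 13).
    Then x = 4 + 5·3 = 19, valid modulo lcm(5, 13) = 65: x ≡ 19 (mod 65).
  Combine with x ≡ 2 (mod 9): since gcd(65, 9) = 1, we get a unique residue mod 585.
    Write x = 19 + 65·t and substitute into x ≡ 2 (mod 9): 65·t ≡ 2 − 19 = -17 (mod 9).
    Reduce coefficients mod 9: 2·t ≡ 1 (mod 9).
    The inverse of 2 mod 9 is 5 (since 2·5 = 10 = 1·9 + 1), so t ≡ 5·1 = 5 ≡ 5 (mod 9).
    Then x = 19 + 65·5 = 344, valid modulo lcm(65, 9) = 585: x ≡ 344 (mod 585).
Verify: 344 mod 5 = 4 ✓, 344 mod 13 = 6 ✓, 344 mod 9 = 2 ✓.

x ≡ 344 (mod 585).
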